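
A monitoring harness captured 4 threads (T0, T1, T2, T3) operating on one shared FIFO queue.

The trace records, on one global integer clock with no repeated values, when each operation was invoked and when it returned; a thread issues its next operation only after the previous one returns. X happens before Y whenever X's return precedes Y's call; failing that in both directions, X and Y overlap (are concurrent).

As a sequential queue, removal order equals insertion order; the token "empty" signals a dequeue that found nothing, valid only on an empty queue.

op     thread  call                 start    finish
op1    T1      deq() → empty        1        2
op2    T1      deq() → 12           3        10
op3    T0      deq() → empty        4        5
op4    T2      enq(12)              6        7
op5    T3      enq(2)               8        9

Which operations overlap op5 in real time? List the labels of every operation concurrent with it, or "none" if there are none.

op5 runs from 8 to 9; window-overlapping ops are concurrent
op1 [1,2]: before
op2 [3,10]: concurrent
op3 [4,5]: before
op4 [6,7]: before

op2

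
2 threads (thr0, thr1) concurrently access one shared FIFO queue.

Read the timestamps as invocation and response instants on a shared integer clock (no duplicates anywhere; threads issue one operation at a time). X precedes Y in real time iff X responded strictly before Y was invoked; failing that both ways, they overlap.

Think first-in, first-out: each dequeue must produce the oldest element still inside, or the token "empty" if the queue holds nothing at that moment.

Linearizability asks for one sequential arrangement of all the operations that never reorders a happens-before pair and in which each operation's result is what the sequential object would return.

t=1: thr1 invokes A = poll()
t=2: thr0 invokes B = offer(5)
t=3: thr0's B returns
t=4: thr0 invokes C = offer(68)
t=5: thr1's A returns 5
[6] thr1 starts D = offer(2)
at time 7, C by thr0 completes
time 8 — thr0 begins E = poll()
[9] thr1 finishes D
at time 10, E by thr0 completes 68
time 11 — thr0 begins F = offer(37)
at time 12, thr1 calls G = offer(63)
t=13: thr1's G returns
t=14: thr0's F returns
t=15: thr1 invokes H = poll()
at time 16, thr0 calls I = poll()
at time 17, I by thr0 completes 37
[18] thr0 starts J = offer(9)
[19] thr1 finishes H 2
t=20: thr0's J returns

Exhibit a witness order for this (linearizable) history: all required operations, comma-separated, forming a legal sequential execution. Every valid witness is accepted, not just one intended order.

1. B offer(5), leaving queue <5>
2. A poll() → 5, leaving queue <>
3. C offer(68), leaving queue <68>
4. D offer(2), leaving queue <68,2>
5. E poll() → 68, leaving queue <2>
6. F offer(37), leaving queue <2,37>
7. G offer(63), leaving queue <2,37,63>
8. H poll() → 2, leaving queue <37,63>
9. I poll() → 37, leaving queue <63>
10. J offer(9), leaving queue <63,9>

B, A, C, D, E, F, G, H, I, J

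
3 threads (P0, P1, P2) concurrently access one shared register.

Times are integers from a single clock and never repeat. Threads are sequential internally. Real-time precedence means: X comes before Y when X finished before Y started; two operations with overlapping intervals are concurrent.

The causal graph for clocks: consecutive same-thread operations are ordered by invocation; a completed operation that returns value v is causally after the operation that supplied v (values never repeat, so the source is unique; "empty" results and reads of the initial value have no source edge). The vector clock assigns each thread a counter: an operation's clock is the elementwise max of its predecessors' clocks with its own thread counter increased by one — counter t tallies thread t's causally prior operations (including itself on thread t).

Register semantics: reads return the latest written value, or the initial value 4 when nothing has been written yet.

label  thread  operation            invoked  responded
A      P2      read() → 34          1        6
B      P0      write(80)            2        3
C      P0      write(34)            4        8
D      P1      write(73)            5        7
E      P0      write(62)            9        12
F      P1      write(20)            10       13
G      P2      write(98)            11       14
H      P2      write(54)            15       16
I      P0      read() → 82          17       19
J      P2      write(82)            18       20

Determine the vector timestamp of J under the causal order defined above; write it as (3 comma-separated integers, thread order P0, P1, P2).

no predecessors for D (invoked 5): P1 increments from zero → (0, 1, 0)
no predecessors for B (invoked 2): P0 increments from zero → (1, 0, 0)
F, invoked 10, takes VC(D)=(0, 1, 0) under max, adds 1 for P1 → (0, 2, 0)
C, invoked 4, takes VC(B)=(1, 0, 0) under max, adds 1 for P0 → (2, 0, 0)
A, invoked 1, takes VC(C)=(2, 0, 0) under max, adds 1 for P2 → (2, 0, 1)
E, invoked 9, takes VC(C)=(2, 0, 0) under max, adds 1 for P0 → (3, 0, 0)
G, invoked 11, takes VC(A)=(2, 0, 1) under max, adds 1 for P2 → (2, 0, 2)
H, invoked 15, takes VC(G)=(2, 0, 2) under max, adds 1 for P2 → (2, 0, 3)
J, invoked 18, takes VC(H)=(2, 0, 3) under max, adds 1 for P2 → (2, 0, 4)
I, invoked 17, takes VC(E)=(3, 0, 0), VC(J)=(2, 0, 4) under max, adds 1 for P0 → (4, 0, 4)
target: VC(J) = (2, 0, 4)

(2, 0, 4)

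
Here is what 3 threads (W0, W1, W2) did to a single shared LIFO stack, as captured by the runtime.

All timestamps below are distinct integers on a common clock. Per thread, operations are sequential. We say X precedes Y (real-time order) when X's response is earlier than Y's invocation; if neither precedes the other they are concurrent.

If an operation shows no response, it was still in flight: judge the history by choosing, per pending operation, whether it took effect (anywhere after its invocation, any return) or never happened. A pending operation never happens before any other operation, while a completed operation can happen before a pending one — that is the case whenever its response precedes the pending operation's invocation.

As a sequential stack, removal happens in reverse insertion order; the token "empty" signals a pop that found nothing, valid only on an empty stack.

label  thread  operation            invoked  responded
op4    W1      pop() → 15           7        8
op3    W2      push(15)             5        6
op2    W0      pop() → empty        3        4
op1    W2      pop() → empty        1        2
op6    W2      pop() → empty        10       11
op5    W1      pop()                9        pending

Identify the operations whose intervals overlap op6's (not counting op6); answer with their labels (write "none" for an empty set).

op5

op6 spans [10,11]: anything still running between times 10 and 11 counts as concurrent
op1 [1,2]: before
op2 [3,4]: before
op3 [5,6]: before
op4 [7,8]: before
op5 [9,…): concurrent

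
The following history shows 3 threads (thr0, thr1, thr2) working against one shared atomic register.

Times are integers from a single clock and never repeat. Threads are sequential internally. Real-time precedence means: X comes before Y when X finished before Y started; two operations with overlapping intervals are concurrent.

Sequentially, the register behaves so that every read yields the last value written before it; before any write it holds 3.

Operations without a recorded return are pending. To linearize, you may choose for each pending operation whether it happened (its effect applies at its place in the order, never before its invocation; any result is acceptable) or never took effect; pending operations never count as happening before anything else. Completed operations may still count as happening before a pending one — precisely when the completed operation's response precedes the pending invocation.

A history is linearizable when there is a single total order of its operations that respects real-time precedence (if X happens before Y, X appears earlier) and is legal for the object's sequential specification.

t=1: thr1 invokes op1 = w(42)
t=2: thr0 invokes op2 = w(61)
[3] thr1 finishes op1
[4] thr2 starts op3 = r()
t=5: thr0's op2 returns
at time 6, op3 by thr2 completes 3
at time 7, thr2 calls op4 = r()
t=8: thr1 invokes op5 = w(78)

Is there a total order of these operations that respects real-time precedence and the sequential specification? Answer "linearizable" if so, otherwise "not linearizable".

not linearizable

the violation lands at event 6, op3's response at time 6: events 1..5 linearize, events 1..6 do not
no legal order exists: 3 real-time-consistent candidates over 3 completed atomic register operations, all rejected
one such order, op1, op2, op3, breaks at step 3 where op3 r() → 3 is illegal
one such order, op1, op3, op2, breaks at step 2 where op3 r() → 3 is illegal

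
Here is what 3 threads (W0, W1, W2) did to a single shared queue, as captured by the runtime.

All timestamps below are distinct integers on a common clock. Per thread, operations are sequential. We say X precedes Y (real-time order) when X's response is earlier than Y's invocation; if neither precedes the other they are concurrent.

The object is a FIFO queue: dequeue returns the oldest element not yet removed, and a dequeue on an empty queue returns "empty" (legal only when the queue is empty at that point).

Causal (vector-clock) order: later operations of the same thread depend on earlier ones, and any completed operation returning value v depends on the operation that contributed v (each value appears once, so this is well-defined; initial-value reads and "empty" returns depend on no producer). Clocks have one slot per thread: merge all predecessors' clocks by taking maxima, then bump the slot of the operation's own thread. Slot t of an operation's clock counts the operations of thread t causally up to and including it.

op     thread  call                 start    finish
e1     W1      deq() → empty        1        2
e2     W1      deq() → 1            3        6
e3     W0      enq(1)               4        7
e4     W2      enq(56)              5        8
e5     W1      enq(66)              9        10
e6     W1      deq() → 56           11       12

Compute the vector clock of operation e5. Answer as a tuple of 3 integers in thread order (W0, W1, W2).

root op e4, invoked 5: fresh clock plus W2's own tick → (0, 0, 1)
root op e1, invoked 1: fresh clock plus W1's own tick → (0, 1, 0)
root op e3, invoked 4: fresh clock plus W0's own tick → (1, 0, 0)
merge at e2 (invoked 3): VC(e1)=(0, 1, 0), VC(e3)=(1, 0, 0), own-thread bump on W1 → (1, 2, 0)
merge at e5 (invoked 9): VC(e2)=(1, 2, 0), own-thread bump on W1 → (1, 3, 0)
merge at e6 (invoked 11): VC(e4)=(0, 0, 1), VC(e5)=(1, 3, 0), own-thread bump on W1 → (1, 4, 1)
target: VC(e5) = (1, 3, 0)

(1, 3, 0)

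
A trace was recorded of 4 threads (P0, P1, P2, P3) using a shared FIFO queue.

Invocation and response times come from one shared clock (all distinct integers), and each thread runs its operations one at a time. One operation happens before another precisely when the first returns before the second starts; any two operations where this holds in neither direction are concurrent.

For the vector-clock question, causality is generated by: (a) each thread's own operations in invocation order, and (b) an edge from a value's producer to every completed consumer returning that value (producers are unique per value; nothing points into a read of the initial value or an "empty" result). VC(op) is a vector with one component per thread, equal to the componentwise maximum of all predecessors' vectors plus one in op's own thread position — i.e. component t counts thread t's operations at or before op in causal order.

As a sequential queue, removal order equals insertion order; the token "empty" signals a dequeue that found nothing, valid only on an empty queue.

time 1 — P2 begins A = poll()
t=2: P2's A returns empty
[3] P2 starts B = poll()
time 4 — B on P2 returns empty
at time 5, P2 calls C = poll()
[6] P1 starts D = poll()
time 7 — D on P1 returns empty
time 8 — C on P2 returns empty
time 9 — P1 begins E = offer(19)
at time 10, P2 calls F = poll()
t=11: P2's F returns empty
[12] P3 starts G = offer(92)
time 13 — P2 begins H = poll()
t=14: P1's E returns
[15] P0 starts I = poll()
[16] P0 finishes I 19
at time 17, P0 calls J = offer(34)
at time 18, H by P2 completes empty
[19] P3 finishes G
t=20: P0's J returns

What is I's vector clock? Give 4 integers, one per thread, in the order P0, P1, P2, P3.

VC(G, invoked at 12): no causal predecessors; +1 on P3 → (0, 0, 0, 1)
VC(A, invoked at 1): no causal predecessors; +1 on P2 → (0, 0, 1, 0)
VC(D, invoked at 6): no causal predecessors; +1 on P1 → (0, 1, 0, 0)
B (invocation 3): componentwise max over VC(A)=(0, 0, 1, 0), +1 at P2, giving (0, 0, 2, 0)
E (invocation 9): componentwise max over VC(D)=(0, 1, 0, 0), +1 at P1, giving (0, 2, 0, 0)
C (invocation 5): componentwise max over VC(B)=(0, 0, 2, 0), +1 at P2, giving (0, 0, 3, 0)
I (invocation 15): componentwise max over VC(E)=(0, 2, 0, 0), +1 at P0, giving (1, 2, 0, 0)
F (invocation 10): componentwise max over VC(C)=(0, 0, 3, 0), +1 at P2, giving (0, 0, 4, 0)
J (invocation 17): componentwise max over VC(I)=(1, 2, 0, 0), +1 at P0, giving (2, 2, 0, 0)
H (invocation 13): componentwise max over VC(F)=(0, 0, 4, 0), +1 at P2, giving (0, 0, 5, 0)
target: VC(I) = (1, 2, 0, 0)

(1, 2, 0, 0)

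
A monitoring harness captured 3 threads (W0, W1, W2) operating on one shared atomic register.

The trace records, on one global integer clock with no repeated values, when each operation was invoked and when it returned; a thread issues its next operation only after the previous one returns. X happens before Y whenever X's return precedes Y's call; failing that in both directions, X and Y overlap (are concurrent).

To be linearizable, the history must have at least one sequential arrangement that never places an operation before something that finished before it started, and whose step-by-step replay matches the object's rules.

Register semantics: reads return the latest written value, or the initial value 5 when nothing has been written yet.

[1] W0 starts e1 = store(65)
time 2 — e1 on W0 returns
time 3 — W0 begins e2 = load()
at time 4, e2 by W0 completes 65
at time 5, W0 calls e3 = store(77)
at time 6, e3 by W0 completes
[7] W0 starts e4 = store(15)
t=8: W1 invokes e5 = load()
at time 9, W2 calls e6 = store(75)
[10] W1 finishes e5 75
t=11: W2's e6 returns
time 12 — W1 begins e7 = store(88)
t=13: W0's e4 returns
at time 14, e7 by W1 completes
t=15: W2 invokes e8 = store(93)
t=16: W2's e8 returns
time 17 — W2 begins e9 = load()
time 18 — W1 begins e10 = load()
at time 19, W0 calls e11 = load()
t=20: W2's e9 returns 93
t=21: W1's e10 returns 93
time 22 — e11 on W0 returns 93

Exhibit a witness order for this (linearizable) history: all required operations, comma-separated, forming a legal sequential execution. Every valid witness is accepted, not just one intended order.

e1, e2, e3, e4, e6, e5, e7, e8, e9, e10, e11

step 1: e1 store(65) — value 65
step 2: e2 load() → 65 — value 65
step 3: e3 store(77) — value 77
step 4: e4 store(15) — value 15
step 5: e6 store(75) — value 75
step 6: e5 load() → 75 — value 75
step 7: e7 store(88) — value 88
step 8: e8 store(93) — value 93
step 9: e9 load() → 93 — value 93
step 10: e10 load() → 93 — value 93
step 11: e11 load() → 93 — value 93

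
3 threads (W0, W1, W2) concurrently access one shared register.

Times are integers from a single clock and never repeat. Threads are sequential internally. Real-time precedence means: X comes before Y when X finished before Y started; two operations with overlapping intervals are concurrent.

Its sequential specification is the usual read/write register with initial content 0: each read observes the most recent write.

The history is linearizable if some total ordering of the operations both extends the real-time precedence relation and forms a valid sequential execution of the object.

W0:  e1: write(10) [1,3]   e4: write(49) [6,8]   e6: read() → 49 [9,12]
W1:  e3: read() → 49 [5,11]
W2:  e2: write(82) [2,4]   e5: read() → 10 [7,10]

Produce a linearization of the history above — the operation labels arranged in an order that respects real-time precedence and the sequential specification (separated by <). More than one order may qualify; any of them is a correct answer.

step 1: e2 write(82) — value 82
step 2: e1 write(10) — value 10
step 3: e5 read() → 10 — value 10
step 4: e4 write(49) — value 49
step 5: e3 read() → 49 — value 49
step 6: e6 read() → 49 — value 49

e2 < e1 < e5 < e4 < e3 < e6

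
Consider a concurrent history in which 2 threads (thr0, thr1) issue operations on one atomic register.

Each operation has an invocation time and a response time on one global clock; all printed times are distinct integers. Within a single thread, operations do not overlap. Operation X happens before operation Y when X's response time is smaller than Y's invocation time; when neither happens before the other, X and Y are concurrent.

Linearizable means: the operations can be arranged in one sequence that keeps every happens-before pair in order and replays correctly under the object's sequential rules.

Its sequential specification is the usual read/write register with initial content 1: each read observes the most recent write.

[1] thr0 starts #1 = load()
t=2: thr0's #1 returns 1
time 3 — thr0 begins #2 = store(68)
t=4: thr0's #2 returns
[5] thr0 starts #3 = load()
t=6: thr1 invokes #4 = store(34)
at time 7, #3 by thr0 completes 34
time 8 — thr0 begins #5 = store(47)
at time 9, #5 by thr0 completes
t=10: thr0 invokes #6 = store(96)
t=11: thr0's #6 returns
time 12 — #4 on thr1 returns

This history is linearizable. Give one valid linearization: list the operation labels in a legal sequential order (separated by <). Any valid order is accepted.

1. #1 load() → 1, leaving value 1
2. #2 store(68), leaving value 68
3. #4 store(34), leaving value 34
4. #3 load() → 34, leaving value 34
5. #5 store(47), leaving value 47
6. #6 store(96), leaving value 96

#1 < #2 < #4 < #3 < #5 < #6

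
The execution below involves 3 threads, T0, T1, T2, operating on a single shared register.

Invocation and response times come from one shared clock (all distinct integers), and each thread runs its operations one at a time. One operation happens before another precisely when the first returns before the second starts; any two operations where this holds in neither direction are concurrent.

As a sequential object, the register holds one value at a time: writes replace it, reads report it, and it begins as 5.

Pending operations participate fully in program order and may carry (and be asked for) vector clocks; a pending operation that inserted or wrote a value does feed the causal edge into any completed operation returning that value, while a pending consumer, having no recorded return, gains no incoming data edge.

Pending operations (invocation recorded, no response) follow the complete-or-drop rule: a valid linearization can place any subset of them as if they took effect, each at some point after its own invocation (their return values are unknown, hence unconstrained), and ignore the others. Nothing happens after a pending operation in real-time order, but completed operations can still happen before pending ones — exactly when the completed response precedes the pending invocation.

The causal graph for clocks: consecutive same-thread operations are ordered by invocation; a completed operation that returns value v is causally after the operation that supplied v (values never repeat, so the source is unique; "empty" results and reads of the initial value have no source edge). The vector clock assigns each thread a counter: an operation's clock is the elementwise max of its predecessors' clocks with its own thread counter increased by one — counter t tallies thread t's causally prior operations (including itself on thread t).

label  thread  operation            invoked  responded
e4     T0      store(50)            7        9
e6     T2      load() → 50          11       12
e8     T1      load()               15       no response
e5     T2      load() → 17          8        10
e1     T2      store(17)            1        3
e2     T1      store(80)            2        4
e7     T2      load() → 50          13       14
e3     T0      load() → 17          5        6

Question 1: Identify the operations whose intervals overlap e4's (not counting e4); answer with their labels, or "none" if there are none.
e5

overlap test against e4 [7,9]: concurrent iff the interval meets 7..9
e1 [1,3]: before
e2 [2,4]: before
e3 [5,6]: before
e5 [8,10]: concurrent
e6 [11,12]: after
e7 [13,14]: after
e8 [15,…): after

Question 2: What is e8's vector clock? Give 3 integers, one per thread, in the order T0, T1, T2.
(0, 2, 0)

root op e1, invoked 1: fresh clock plus T2's own tick → (0, 0, 1)
root op e2, invoked 2: fresh clock plus T1's own tick → (0, 1, 0)
e5, invoked 8, takes VC(e1)=(0, 0, 1) under max, adds 1 for T2 → (0, 0, 2)
e8, invoked 15, takes VC(e2)=(0, 1, 0) under max, adds 1 for T1 → (0, 2, 0)
e3, invoked 5, takes VC(e1)=(0, 0, 1) under max, adds 1 for T0 → (1, 0, 1)
e4, invoked 7, takes VC(e3)=(1, 0, 1) under max, adds 1 for T0 → (2, 0, 1)
e6, invoked 11, takes VC(e4)=(2, 0, 1), VC(e5)=(0, 0, 2) under max, adds 1 for T2 → (2, 0, 3)
e7, invoked 13, takes VC(e4)=(2, 0, 1), VC(e6)=(2, 0, 3) under max, adds 1 for T2 → (2, 0, 4)
target: VC(e8) = (0, 2, 0)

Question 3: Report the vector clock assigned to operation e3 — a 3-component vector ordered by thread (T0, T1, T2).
(1, 0, 1)

invoked at 1, e1 has no predecessors; its own T2 bump gives (0, 0, 1)
invoked at 2, e2 has no predecessors; its own T1 bump gives (0, 1, 0)
from VC(e1)=(0, 0, 1), e5 (invoked 8) maxes components and bumps T2 → (0, 0, 2)
from VC(e2)=(0, 1, 0), e8 (invoked 15) maxes components and bumps T1 → (0, 2, 0)
from VC(e1)=(0, 0, 1), e3 (invoked 5) maxes components and bumps T0 → (1, 0, 1)
from VC(e3)=(1, 0, 1), e4 (invoked 7) maxes components and bumps T0 → (2, 0, 1)
from VC(e4)=(2, 0, 1), VC(e5)=(0, 0, 2), e6 (invoked 11) maxes components and bumps T2 → (2, 0, 3)
from VC(e4)=(2, 0, 1), VC(e6)=(2, 0, 3), e7 (invoked 13) maxes components and bumps T2 → (2, 0, 4)
target: VC(e3) = (1, 0, 1)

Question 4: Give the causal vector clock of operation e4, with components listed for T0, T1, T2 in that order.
(2, 0, 1)

VC(e1, invoked at 1): no causal predecessors; +1 on T2 → (0, 0, 1)
VC(e2, invoked at 2): no causal predecessors; +1 on T1 → (0, 1, 0)
merge at e5 (invoked 8): VC(e1)=(0, 0, 1), own-thread bump on T2 → (0, 0, 2)
merge at e8 (invoked 15): VC(e2)=(0, 1, 0), own-thread bump on T1 → (0, 2, 0)
merge at e3 (invoked 5): VC(e1)=(0, 0, 1), own-thread bump on T0 → (1, 0, 1)
merge at e4 (invoked 7): VC(e3)=(1, 0, 1), own-thread bump on T0 → (2, 0, 1)
merge at e6 (invoked 11): VC(e4)=(2, 0, 1), VC(e5)=(0, 0, 2), own-thread bump on T2 → (2, 0, 3)
merge at e7 (invoked 13): VC(e4)=(2, 0, 1), VC(e6)=(2, 0, 3), own-thread bump on T2 → (2, 0, 4)
target: VC(e4) = (2, 0, 1)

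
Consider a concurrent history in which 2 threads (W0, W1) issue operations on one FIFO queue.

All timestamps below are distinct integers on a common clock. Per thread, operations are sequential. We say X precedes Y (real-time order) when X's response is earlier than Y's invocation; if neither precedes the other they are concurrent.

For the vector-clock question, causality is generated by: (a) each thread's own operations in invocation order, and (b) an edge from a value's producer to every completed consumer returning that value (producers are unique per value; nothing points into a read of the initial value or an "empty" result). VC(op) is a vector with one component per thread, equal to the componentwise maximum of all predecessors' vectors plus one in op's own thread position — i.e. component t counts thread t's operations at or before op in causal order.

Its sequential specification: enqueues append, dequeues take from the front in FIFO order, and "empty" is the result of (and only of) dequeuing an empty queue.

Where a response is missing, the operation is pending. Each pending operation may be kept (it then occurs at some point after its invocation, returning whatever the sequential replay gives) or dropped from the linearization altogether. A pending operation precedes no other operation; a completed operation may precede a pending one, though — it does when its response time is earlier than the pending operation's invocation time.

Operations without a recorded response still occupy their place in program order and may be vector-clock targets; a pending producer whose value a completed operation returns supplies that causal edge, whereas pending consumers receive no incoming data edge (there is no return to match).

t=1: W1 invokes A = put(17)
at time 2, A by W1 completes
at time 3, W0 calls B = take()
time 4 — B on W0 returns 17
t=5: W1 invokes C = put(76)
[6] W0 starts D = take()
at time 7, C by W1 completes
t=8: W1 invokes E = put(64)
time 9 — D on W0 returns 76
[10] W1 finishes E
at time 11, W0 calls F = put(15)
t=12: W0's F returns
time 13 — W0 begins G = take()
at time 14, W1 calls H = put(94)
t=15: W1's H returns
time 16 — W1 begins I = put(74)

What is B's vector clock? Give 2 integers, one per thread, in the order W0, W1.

invoked at 1, A has no predecessors; its own W1 bump gives (0, 1)
from VC(A)=(0, 1), C (invoked 5) maxes components and bumps W1 → (0, 2)
from VC(A)=(0, 1), B (invoked 3) maxes components and bumps W0 → (1, 1)
from VC(C)=(0, 2), E (invoked 8) maxes components and bumps W1 → (0, 3)
from VC(E)=(0, 3), H (invoked 14) maxes components and bumps W1 → (0, 4)
from VC(B)=(1, 1), VC(C)=(0, 2), D (invoked 6) maxes components and bumps W0 → (2, 2)
from VC(H)=(0, 4), I (invoked 16) maxes components and bumps W1 → (0, 5)
from VC(D)=(2, 2), F (invoked 11) maxes components and bumps W0 → (3, 2)
from VC(F)=(3, 2), G (invoked 13) maxes components and bumps W0 → (4, 2)
target: VC(B) = (1, 1)

(1, 1)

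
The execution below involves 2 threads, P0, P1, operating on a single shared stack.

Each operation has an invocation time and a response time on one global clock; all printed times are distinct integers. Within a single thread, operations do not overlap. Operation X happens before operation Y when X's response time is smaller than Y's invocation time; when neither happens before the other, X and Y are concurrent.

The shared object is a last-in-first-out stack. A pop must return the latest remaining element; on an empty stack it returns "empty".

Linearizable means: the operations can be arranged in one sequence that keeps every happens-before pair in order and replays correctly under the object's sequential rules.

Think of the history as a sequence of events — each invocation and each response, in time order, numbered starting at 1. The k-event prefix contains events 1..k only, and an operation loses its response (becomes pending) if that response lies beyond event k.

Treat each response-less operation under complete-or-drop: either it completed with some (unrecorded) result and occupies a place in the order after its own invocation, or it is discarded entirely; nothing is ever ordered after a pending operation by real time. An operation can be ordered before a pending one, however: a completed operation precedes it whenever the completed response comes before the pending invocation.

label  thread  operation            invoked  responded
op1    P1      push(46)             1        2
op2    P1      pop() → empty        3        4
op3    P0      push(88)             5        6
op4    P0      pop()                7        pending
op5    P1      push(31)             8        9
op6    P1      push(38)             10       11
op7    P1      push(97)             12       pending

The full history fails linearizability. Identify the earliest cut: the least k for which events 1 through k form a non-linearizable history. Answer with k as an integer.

events 1..3 are linearizable, e.g. via op1:
after step 1 (op1 push(46)): stack <46>
at event 4 (op2's time-4 response) nothing linearizes any more
e.g. op1, op2: illegal at step 2, since op2 pop() → empty cannot apply there

4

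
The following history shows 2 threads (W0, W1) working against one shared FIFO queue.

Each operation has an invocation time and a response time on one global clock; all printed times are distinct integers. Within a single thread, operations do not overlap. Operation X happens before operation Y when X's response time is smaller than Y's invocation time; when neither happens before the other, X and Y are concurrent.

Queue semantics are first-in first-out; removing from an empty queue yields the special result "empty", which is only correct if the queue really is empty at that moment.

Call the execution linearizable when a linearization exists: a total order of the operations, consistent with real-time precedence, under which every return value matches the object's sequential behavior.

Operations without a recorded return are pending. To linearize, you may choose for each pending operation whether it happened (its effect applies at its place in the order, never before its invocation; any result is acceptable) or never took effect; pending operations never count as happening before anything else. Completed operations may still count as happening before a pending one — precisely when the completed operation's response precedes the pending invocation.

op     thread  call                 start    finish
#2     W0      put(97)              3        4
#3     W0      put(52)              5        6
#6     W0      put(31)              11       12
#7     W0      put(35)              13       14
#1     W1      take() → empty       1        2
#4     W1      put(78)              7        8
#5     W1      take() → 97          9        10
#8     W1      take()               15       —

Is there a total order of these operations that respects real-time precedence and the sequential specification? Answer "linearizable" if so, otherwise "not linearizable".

one valid linearization: #1, #2, #3, #4, #5, #6, #7
1. #1 take() → empty, leaving queue <>
2. #2 put(97), leaving queue <97>
3. #3 put(52), leaving queue <97,52>
4. #4 put(78), leaving queue <97,52,78>
5. #5 take() → 97, leaving queue <52,78>
6. #6 put(31), leaving queue <52,78,31>
7. #7 put(35), leaving queue <52,78,31,35>

linearizable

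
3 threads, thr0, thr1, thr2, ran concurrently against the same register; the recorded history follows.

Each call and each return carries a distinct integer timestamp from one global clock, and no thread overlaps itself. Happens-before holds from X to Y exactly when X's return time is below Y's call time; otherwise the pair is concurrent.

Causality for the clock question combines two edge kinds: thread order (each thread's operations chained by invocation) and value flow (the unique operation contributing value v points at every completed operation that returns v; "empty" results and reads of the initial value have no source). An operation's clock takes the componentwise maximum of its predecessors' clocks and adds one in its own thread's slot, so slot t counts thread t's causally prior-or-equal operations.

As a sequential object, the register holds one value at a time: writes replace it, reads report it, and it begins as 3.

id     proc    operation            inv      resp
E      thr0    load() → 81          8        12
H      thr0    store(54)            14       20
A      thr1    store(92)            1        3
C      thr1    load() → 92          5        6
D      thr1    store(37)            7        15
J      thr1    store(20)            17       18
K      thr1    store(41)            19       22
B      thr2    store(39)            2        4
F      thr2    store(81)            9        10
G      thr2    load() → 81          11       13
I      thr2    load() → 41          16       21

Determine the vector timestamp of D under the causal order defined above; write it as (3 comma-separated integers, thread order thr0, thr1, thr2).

B (invocation 2): nothing precedes it; thr2's component alone gives (0, 0, 1)
A (invocation 1): nothing precedes it; thr1's component alone gives (0, 1, 0)
VC(F, invoked at 9): max of VC(B)=(0, 0, 1), then +1 on thread thr2 → (0, 0, 2)
VC(C, invoked at 5): max of VC(A)=(0, 1, 0), then +1 on thread thr1 → (0, 2, 0)
VC(G, invoked at 11): max of VC(F)=(0, 0, 2), then +1 on thread thr2 → (0, 0, 3)
VC(D, invoked at 7): max of VC(C)=(0, 2, 0), then +1 on thread thr1 → (0, 3, 0)
VC(E, invoked at 8): max of VC(F)=(0, 0, 2), then +1 on thread thr0 → (1, 0, 2)
VC(J, invoked at 17): max of VC(D)=(0, 3, 0), then +1 on thread thr1 → (0, 4, 0)
VC(H, invoked at 14): max of VC(E)=(1, 0, 2), then +1 on thread thr0 → (2, 0, 2)
VC(K, invoked at 19): max of VC(J)=(0, 4, 0), then +1 on thread thr1 → (0, 5, 0)
VC(I, invoked at 16): max of VC(G)=(0, 0, 3), VC(K)=(0, 5, 0), then +1 on thread thr2 → (0, 5, 4)
target: VC(D) = (0, 3, 0)

(0, 3, 0)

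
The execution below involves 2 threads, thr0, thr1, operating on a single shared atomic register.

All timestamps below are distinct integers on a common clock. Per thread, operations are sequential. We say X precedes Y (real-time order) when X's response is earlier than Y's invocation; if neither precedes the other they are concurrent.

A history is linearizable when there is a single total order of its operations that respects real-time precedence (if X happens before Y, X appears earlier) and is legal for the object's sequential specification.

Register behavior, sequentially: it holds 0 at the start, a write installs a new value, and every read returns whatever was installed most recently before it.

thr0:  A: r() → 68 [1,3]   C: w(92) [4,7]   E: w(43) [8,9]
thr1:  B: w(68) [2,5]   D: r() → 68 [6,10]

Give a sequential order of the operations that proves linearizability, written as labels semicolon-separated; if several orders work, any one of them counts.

B; A; D; C; E

1. B w(68), leaving value 68
2. A r() → 68, leaving value 68
3. D r() → 68, leaving value 68
4. C w(92), leaving value 92
5. E w(43), leaving value 43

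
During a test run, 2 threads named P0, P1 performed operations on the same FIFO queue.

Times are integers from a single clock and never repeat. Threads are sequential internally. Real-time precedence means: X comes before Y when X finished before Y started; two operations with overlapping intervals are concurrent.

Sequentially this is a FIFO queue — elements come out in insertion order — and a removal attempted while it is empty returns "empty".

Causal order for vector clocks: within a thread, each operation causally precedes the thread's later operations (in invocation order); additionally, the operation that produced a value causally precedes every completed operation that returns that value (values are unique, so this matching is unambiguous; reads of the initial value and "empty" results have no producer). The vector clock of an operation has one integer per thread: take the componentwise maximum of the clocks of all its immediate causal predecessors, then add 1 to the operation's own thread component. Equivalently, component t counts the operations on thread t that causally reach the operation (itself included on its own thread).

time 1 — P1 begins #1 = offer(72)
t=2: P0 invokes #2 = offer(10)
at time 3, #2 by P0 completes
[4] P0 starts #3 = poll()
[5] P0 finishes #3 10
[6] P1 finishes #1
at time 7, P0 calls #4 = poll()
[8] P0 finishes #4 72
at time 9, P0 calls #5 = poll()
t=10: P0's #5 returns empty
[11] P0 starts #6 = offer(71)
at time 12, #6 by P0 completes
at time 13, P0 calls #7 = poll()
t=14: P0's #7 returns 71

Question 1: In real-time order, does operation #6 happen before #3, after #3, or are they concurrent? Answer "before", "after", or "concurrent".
after

#6 spans [11,12], #3 spans [4,5]
resp(#3)=5 < inv(#6)=11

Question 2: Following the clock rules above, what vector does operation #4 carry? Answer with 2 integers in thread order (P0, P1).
(3, 1)

no predecessors for #1 (invoked 1): P1 increments from zero → (0, 1)
no predecessors for #2 (invoked 2): P0 increments from zero → (1, 0)
VC(#3, invoked at 4): max of VC(#2)=(1, 0), then +1 on thread P0 → (2, 0)
VC(#4, invoked at 7): max of VC(#1)=(0, 1), VC(#3)=(2, 0), then +1 on thread P0 → (3, 1)
VC(#5, invoked at 9): max of VC(#4)=(3, 1), then +1 on thread P0 → (4, 1)
VC(#6, invoked at 11): max of VC(#5)=(4, 1), then +1 on thread P0 → (5, 1)
VC(#7, invoked at 13): max of VC(#6)=(5, 1), then +1 on thread P0 → (6, 1)
target: VC(#4) = (3, 1)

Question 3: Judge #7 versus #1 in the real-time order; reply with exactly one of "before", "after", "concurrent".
after

#7 spans [13,14], #1 spans [1,6]
resp(#1)=6 < inv(#7)=13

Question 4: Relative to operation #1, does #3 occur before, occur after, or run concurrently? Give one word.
concurrent

#3 spans [4,5], #1 spans [1,6]
the intervals overlap in both directions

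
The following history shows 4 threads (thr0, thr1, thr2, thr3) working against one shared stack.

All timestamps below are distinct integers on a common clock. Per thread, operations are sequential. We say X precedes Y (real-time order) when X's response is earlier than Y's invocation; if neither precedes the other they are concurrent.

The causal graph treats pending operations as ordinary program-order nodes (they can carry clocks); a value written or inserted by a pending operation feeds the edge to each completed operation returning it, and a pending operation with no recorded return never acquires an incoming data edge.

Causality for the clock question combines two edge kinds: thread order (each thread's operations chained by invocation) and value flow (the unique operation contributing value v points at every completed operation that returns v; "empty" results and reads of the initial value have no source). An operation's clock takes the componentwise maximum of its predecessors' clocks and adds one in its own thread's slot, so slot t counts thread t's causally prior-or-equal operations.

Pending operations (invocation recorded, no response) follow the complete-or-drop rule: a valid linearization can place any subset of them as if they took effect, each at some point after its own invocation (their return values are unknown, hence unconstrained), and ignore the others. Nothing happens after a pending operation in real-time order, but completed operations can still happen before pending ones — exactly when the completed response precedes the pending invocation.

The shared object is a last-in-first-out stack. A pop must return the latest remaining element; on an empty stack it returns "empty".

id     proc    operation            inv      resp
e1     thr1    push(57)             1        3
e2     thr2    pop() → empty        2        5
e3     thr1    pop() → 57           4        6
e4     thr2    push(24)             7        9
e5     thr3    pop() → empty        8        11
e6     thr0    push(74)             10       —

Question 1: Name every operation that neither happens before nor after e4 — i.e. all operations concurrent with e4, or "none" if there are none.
e5

e4 spans [7,9]: anything still running between times 7 and 9 counts as concurrent
e1 [1,3]: before
e2 [2,5]: before
e3 [4,6]: before
e5 [8,11]: concurrent
e6 [10,…): after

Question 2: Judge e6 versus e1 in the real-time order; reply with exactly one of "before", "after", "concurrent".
after

e6 spans [10,…), e1 spans [1,3]
resp(e1)=3 < inv(e6)=10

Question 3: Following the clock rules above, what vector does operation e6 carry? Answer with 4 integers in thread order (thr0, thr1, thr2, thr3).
(1, 0, 0, 0)

e5 (invocation 8): nothing precedes it; thr3's component alone gives (0, 0, 0, 1)
e2 (invocation 2): nothing precedes it; thr2's component alone gives (0, 0, 1, 0)
e1 (invocation 1): nothing precedes it; thr1's component alone gives (0, 1, 0, 0)
e6 (invocation 10): nothing precedes it; thr0's component alone gives (1, 0, 0, 0)
e4, invoked 7, takes VC(e2)=(0, 0, 1, 0) under max, adds 1 for thr2 → (0, 0, 2, 0)
e3, invoked 4, takes VC(e1)=(0, 1, 0, 0) under max, adds 1 for thr1 → (0, 2, 0, 0)
target: VC(e6) = (1, 0, 0, 0)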